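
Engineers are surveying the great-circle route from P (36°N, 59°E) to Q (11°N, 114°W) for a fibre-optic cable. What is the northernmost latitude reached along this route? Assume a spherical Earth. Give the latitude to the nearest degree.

≈ 82°N

The great circle lies in the plane with unit normal n̂ = (p₁ × p₂)/|p₁ × p₂|.
Here n̂_z ≈ -0.131; the vertex latitude is φ_max = arccos|n̂_z| ≈ 82.5°.
Check via Clairaut: cos φ_max = |cos φ₁| · sin C = cos(36.0°)·sin(9.3°) ≈ 0.131, again giving ≈ 82.5°.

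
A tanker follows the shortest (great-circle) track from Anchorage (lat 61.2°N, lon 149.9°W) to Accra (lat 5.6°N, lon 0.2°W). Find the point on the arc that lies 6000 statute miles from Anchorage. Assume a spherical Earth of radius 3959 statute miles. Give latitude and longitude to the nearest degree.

Write both endpoints as unit vectors p₁, p₂ with components (cos φ cos λ, cos φ sin λ, sin φ).
The central angle between the endpoints is δ = arccos(p₁·p₂) ≈ 1.905 rad (109.2°). The total great-circle distance is δ·R ≈ 1.905 × 3959 ≈ 7544 mi, so the target fraction is f = 6000/7544 ≈ 0.795.
Interpolate at f ≈ 0.795 with slerp weights a = sin((1−f)δ)/sin δ ≈ 0.402, b = sin(fδ)/sin δ ≈ 1.057.
p = a·p₁ + b·p₂ ≈ (0.884, -0.101, 0.456); φ = arcsin(p_z) ≈ 27.12°, λ = atan2(p_y, p_x) ≈ -6.51°.

≈ lat 27°N, lon 7°W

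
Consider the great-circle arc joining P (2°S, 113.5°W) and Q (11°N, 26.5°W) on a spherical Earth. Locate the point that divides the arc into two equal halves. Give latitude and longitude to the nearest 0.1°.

Write both endpoints as unit vectors p₁, p₂ with components (cos φ cos λ, cos φ sin λ, sin φ).
The central angle between the endpoints is δ = arccos(p₁·p₂) ≈ 1.526 rad (87.4°).
Interpolate at f = 1/2 with slerp weights a = sin((1−f)δ)/sin δ ≈ 0.692, b = sin(fδ)/sin δ ≈ 0.692.
p = a·p₁ + b·p₂ ≈ (0.332, -0.937, 0.108); φ = arcsin(p_z) ≈ 6.19°, λ = atan2(p_y, p_x) ≈ -70.49°.

≈ (6.2°N, 70.5°W)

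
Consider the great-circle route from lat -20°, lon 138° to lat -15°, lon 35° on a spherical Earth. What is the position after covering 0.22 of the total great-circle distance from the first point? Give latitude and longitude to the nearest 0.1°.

The haversine formula gives a central angle δ ≈ 1.687 rad (96.6°) between the endpoints.
Interpolate at f = 0.22 with slerp weights a = sin((1−f)δ)/sin δ ≈ 0.974, b = sin(fδ)/sin δ ≈ 0.365.
p = a·p₁ + b·p₂ ≈ (-0.391, 0.815, -0.428); φ = arcsin(p_z) ≈ -25.32°, λ = atan2(p_y, p_x) ≈ 115.66°.

≈ lat -25.3°, lon 115.7°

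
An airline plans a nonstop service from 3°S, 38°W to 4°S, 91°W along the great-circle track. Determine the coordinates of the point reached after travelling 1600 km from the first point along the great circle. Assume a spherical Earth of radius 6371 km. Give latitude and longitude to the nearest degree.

≈ 4°S, 52°W

Convert each endpoint to a unit vector on the sphere (x = cos φ cos λ, y = cos φ sin λ, z = sin φ).
The central angle between the endpoints is δ = arccos(p₁·p₂) ≈ 0.923 rad (52.9°). The total great-circle distance is δ·R ≈ 0.923 × 6371 ≈ 5882 km, so the target fraction is f = 1600/5882 ≈ 0.272.
Interpolate at f ≈ 0.272 with slerp weights a = sin((1−f)δ)/sin δ ≈ 0.781, b = sin(fδ)/sin δ ≈ 0.312.
p = a·p₁ + b·p₂ ≈ (0.609, -0.791, -0.063); φ = arcsin(p_z) ≈ -3.59°, λ = atan2(p_y, p_x) ≈ -52.40°.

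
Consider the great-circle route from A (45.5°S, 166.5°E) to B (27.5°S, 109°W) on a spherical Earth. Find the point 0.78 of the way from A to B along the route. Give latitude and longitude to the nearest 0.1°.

Convert each endpoint to a unit vector on the sphere (x = cos φ cos λ, y = cos φ sin λ, z = sin φ).
The central angle between the endpoints is δ = arccos(p₁·p₂) ≈ 1.171 rad (67.1°).
Interpolate at f = 0.78 with slerp weights a = sin((1−f)δ)/sin δ ≈ 0.277, b = sin(fδ)/sin δ ≈ 0.859.
p = a·p₁ + b·p₂ ≈ (-0.437, -0.675, -0.594); φ = arcsin(p_z) ≈ -36.45°, λ = atan2(p_y, p_x) ≈ -122.88°.

≈ (36.5°S, 122.9°W)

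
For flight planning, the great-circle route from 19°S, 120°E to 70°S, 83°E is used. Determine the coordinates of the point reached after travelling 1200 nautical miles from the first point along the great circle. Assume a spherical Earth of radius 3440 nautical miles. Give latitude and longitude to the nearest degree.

Convert each endpoint to a unit vector on the sphere (x = cos φ cos λ, y = cos φ sin λ, z = sin φ).
The central angle between the endpoints is δ = arccos(p₁·p₂) ≈ 0.971 rad (55.7°). The total great-circle distance is δ·R ≈ 0.971 × 3440 ≈ 3341 nmi, so the target fraction is f = 1200/3341 ≈ 0.359.
Interpolate at f ≈ 0.359 with slerp weights a = sin((1−f)δ)/sin δ ≈ 0.706, b = sin(fδ)/sin δ ≈ 0.414.
p = a·p₁ + b·p₂ ≈ (-0.317, 0.719, -0.619); φ = arcsin(p_z) ≈ -38.24°, λ = atan2(p_y, p_x) ≈ 113.77°.

≈ 38°S, 114°E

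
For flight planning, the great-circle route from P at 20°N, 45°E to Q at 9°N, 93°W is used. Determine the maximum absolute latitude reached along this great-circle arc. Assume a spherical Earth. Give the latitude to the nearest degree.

≈ 36°N

The great circle lies in the plane with unit normal n̂ = (p₁ × p₂)/|p₁ × p₂|.
Here n̂_z ≈ -0.805; the vertex latitude is φ_max = arccos|n̂_z| ≈ 36.4°.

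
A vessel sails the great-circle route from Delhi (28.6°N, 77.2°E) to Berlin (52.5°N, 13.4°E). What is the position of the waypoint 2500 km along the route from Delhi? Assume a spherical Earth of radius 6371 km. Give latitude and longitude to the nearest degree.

≈ 43°N, 56°E

Write both endpoints as unit vectors p₁, p₂ with components (cos φ cos λ, cos φ sin λ, sin φ).
The central angle between the endpoints is δ = arccos(p₁·p₂) ≈ 0.907 rad (52.0°). The total great-circle distance is δ·R ≈ 0.907 × 6371 ≈ 5781 km, so the target fraction is f = 2500/5781 ≈ 0.432.
Interpolate at f ≈ 0.432 with slerp weights a = sin((1−f)δ)/sin δ ≈ 0.625, b = sin(fδ)/sin δ ≈ 0.485.
p = a·p₁ + b·p₂ ≈ (0.409, 0.604, 0.684); φ = arcsin(p_z) ≈ 43.18°, λ = atan2(p_y, p_x) ≈ 55.88°.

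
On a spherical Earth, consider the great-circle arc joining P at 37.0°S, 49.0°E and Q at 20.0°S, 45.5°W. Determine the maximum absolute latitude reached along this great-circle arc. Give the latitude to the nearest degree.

≈ 41°S

The great circle lies in the plane with unit normal n̂ = (p₁ × p₂)/|p₁ × p₂|.
Here n̂_z ≈ -0.756; the vertex latitude is φ_max = arccos|n̂_z| ≈ 40.9°.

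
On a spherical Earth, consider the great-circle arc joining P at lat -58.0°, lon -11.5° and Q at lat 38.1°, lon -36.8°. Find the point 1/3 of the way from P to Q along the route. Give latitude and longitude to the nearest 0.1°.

≈ lat -26.3°, lon -23.4°

Convert each endpoint to a unit vector on the sphere (x = cos φ cos λ, y = cos φ sin λ, z = sin φ).
The central angle between the endpoints is δ = arccos(p₁·p₂) ≈ 1.718 rad (98.4°).
Interpolate at f = 1/3 with slerp weights a = sin((1−f)δ)/sin δ ≈ 0.921, b = sin(fδ)/sin δ ≈ 0.548.
p = a·p₁ + b·p₂ ≈ (0.823, -0.355, -0.443); φ = arcsin(p_z) ≈ -26.28°, λ = atan2(p_y, p_x) ≈ -23.35°.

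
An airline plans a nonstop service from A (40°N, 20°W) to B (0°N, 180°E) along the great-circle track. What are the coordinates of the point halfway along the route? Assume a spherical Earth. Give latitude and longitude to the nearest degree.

≈ (59°N, 137°W)

Convert each endpoint to a unit vector on the sphere (x = cos φ cos λ, y = cos φ sin λ, z = sin φ).
The central angle between the endpoints is δ = arccos(p₁·p₂) ≈ 2.374 rad (136.0°).
Interpolate at f = 1/2 with slerp weights a = sin((1−f)δ)/sin δ ≈ 1.336, b = sin(fδ)/sin δ ≈ 1.336.
p = a·p₁ + b·p₂ ≈ (-0.374, -0.350, 0.859); φ = arcsin(p_z) ≈ 59.17°, λ = atan2(p_y, p_x) ≈ -136.92°.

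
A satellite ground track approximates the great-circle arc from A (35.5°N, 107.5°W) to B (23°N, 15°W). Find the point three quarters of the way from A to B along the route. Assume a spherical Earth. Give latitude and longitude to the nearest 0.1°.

≈ (32.8°N, 34.4°W)

Write both endpoints as unit vectors p₁, p₂ with components (cos φ cos λ, cos φ sin λ, sin φ).
The central angle between the endpoints is δ = arccos(p₁·p₂) ≈ 1.375 rad (78.8°).
Interpolate at f = 3/4 with slerp weights a = sin((1−f)δ)/sin δ ≈ 0.344, b = sin(fδ)/sin δ ≈ 0.875.
p = a·p₁ + b·p₂ ≈ (0.694, -0.475, 0.541); φ = arcsin(p_z) ≈ 32.77°, λ = atan2(p_y, p_x) ≈ -34.42°.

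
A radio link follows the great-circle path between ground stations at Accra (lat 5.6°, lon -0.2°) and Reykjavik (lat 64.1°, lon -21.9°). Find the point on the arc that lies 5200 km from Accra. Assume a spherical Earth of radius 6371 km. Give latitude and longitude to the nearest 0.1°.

≈ lat 51.2°, lon -12.7°

Write both endpoints as unit vectors p₁, p₂ with components (cos φ cos λ, cos φ sin λ, sin φ).
The central angle between the endpoints is δ = arccos(p₁·p₂) ≈ 1.057 rad (60.5°). The total great-circle distance is δ·R ≈ 1.057 × 6371 ≈ 6733 km, so the target fraction is f = 5200/6733 ≈ 0.772.
Interpolate at f ≈ 0.772 with slerp weights a = sin((1−f)δ)/sin δ ≈ 0.274, b = sin(fδ)/sin δ ≈ 0.837.
p = a·p₁ + b·p₂ ≈ (0.611, -0.137, 0.779); φ = arcsin(p_z) ≈ 51.20°, λ = atan2(p_y, p_x) ≈ -12.65°.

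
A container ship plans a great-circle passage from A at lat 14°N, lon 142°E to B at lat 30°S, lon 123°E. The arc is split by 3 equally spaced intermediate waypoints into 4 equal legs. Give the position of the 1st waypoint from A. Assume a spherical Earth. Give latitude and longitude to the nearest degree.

Convert each endpoint to a unit vector on the sphere (x = cos φ cos λ, y = cos φ sin λ, z = sin φ).
The central angle between the endpoints is δ = arccos(p₁·p₂) ≈ 0.832 rad (47.7°).
Interpolate at f = 1/4 with slerp weights a = sin((1−f)δ)/sin δ ≈ 0.790, b = sin(fδ)/sin δ ≈ 0.279.
p = a·p₁ + b·p₂ ≈ (-0.736, 0.675, 0.052); φ = arcsin(p_z) ≈ 2.95°, λ = atan2(p_y, p_x) ≈ 137.48°.

≈ lat 3°N, lon 137°E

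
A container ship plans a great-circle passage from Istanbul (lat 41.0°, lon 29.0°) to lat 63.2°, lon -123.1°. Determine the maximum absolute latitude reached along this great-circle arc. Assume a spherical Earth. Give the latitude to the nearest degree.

The great circle lies in the plane with unit normal n̂ = (p₁ × p₂)/|p₁ × p₂|.
Here n̂_z ≈ -0.166; the vertex latitude is φ_max = arccos|n̂_z| ≈ 80.4°.
Check via Clairaut: cos φ_max = |cos φ₁| · sin C = cos(41.0°)·sin(12.7°) ≈ 0.166, again giving ≈ 80.4°.

≈ 80°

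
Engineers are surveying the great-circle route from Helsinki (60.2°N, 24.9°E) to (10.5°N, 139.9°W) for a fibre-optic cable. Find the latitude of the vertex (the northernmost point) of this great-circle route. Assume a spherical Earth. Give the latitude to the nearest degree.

The great circle lies in the plane with unit normal n̂ = (p₁ × p₂)/|p₁ × p₂|.
Here n̂_z ≈ -0.135; the vertex latitude is φ_max = arccos|n̂_z| ≈ 82.2°.

≈ 82°N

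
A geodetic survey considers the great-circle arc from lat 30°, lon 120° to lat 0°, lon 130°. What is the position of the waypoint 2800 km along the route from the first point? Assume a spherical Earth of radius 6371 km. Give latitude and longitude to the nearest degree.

Write both endpoints as unit vectors p₁, p₂ with components (cos φ cos λ, cos φ sin λ, sin φ).
The central angle between the endpoints is δ = arccos(p₁·p₂) ≈ 0.549 rad (31.5°). The total great-circle distance is δ·R ≈ 0.549 × 6371 ≈ 3500 km, so the target fraction is f = 2800/3500 ≈ 0.800.
Interpolate at f ≈ 0.800 with slerp weights a = sin((1−f)δ)/sin δ ≈ 0.210, b = sin(fδ)/sin δ ≈ 0.815.
p = a·p₁ + b·p₂ ≈ (-0.615, 0.782, 0.105); φ = arcsin(p_z) ≈ 6.03°, λ = atan2(p_y, p_x) ≈ 128.18°.

≈ lat 6°, lon 128°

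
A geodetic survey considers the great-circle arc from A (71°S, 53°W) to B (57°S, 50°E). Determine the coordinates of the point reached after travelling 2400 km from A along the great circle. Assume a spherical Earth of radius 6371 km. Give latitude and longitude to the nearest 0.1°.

Convert each endpoint to a unit vector on the sphere (x = cos φ cos λ, y = cos φ sin λ, z = sin φ).
The central angle between the endpoints is δ = arccos(p₁·p₂) ≈ 0.718 rad (41.1°). The total great-circle distance is δ·R ≈ 0.718 × 6371 ≈ 4575 km, so the target fraction is f = 2400/4575 ≈ 0.525.
Interpolate at f ≈ 0.525 with slerp weights a = sin((1−f)δ)/sin δ ≈ 0.509, b = sin(fδ)/sin δ ≈ 0.559.
p = a·p₁ + b·p₂ ≈ (0.295, 0.101, -0.950); φ = arcsin(p_z) ≈ -71.81°, λ = atan2(p_y, p_x) ≈ 18.87°.

≈ (71.8°S, 18.9°E)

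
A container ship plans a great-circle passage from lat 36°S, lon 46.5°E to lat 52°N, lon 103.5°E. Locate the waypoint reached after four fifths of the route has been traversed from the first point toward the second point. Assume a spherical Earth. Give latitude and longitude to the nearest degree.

From cos δ = sin φ₁ sin φ₂ + cos φ₁ cos φ₂ cos Δλ, the central angle is δ ≈ 1.764 rad (101.1°).
Interpolate at f = 4/5 with slerp weights a = sin((1−f)δ)/sin δ ≈ 0.352, b = sin(fδ)/sin δ ≈ 1.006.
p = a·p₁ + b·p₂ ≈ (0.051, 0.809, 0.586); φ = arcsin(p_z) ≈ 35.86°, λ = atan2(p_y, p_x) ≈ 86.36°.

≈ lat 36°N, lon 86°E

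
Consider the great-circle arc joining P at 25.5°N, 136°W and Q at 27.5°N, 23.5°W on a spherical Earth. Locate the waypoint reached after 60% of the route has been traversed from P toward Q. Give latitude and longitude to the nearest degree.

≈ 41°N, 68°W

From cos δ = sin φ₁ sin φ₂ + cos φ₁ cos φ₂ cos Δλ, the central angle is δ ≈ 1.679 rad (96.2°).
Interpolate at f = 0.60 with slerp weights a = sin((1−f)δ)/sin δ ≈ 0.626, b = sin(fδ)/sin δ ≈ 0.850.
p = a·p₁ + b·p₂ ≈ (0.285, -0.693, 0.662); φ = arcsin(p_z) ≈ 41.45°, λ = atan2(p_y, p_x) ≈ -67.62°.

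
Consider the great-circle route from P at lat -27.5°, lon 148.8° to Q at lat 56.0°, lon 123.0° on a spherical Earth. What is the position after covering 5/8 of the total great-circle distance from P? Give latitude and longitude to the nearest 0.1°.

Write both endpoints as unit vectors p₁, p₂ with components (cos φ cos λ, cos φ sin λ, sin φ).
The central angle between the endpoints is δ = arccos(p₁·p₂) ≈ 1.507 rad (86.3°).
Interpolate at f = 5/8 with slerp weights a = sin((1−f)δ)/sin δ ≈ 0.537, b = sin(fδ)/sin δ ≈ 0.810.
p = a·p₁ + b·p₂ ≈ (-0.654, 0.627, 0.424); φ = arcsin(p_z) ≈ 25.09°, λ = atan2(p_y, p_x) ≈ 136.22°.

≈ lat 25.1°, lon 136.2°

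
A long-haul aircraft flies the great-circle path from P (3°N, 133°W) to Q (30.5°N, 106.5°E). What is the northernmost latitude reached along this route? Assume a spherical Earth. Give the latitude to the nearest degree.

The great circle lies in the plane with unit normal n̂ = (p₁ × p₂)/|p₁ × p₂|.
Here n̂_z ≈ -0.813; the vertex latitude is φ_max = arccos|n̂_z| ≈ 35.6°.
Check via Clairaut: cos φ_max = |cos φ₁| · sin C = cos(3.0°)·sin(54.5°) ≈ 0.813, again giving ≈ 35.6°.

≈ 36°N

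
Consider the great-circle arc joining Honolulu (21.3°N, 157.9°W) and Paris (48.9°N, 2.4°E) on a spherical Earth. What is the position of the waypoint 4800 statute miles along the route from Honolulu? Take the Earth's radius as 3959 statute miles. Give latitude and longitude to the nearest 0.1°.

≈ (77.4°N, 66.8°W)

The haversine formula gives a central angle δ ≈ 1.879 rad (107.6°) between the endpoints. The total great-circle distance is δ·R ≈ 1.879 × 3959 ≈ 7437 mi, so the target fraction is f = 4800/7437 ≈ 0.645.
Interpolate at f ≈ 0.645 with slerp weights a = sin((1−f)δ)/sin δ ≈ 0.648, b = sin(fδ)/sin δ ≈ 0.983.
p = a·p₁ + b·p₂ ≈ (0.086, -0.200, 0.976); φ = arcsin(p_z) ≈ 77.42°, λ = atan2(p_y, p_x) ≈ -66.83°.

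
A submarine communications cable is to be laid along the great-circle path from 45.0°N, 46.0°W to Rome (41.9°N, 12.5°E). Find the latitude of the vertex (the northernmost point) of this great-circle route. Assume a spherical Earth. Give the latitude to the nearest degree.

The great circle lies in the plane with unit normal n̂ = (p₁ × p₂)/|p₁ × p₂|.
Here n̂_z ≈ +0.675; the vertex latitude is φ_max = arccos|n̂_z| ≈ 47.5°.
Check via Clairaut: cos φ_max = |cos φ₁| · sin C = cos(45.0°)·sin(72.7°) ≈ 0.675, again giving ≈ 47.5°.

≈ 48°N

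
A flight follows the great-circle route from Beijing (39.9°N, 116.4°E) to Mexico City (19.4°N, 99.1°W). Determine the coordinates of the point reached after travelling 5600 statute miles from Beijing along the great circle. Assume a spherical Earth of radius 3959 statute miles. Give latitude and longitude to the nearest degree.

The haversine formula gives a central angle δ ≈ 1.956 rad (112.1°) between the endpoints. The total great-circle distance is δ·R ≈ 1.956 × 3959 ≈ 7745 mi, so the target fraction is f = 5600/7745 ≈ 0.723.
Interpolate at f ≈ 0.723 with slerp weights a = sin((1−f)δ)/sin δ ≈ 0.557, b = sin(fδ)/sin δ ≈ 1.066.
p = a·p₁ + b·p₂ ≈ (-0.349, -0.610, 0.711); φ = arcsin(p_z) ≈ 45.32°, λ = atan2(p_y, p_x) ≈ -119.75°.

≈ (45°N, 120°W)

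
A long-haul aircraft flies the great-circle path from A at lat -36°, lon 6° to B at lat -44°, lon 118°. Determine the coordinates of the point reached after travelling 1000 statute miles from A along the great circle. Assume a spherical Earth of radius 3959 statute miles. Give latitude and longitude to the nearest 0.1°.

Write both endpoints as unit vectors p₁, p₂ with components (cos φ cos λ, cos φ sin λ, sin φ).
The central angle between the endpoints is δ = arccos(p₁·p₂) ≈ 1.379 rad (79.0°). The total great-circle distance is δ·R ≈ 1.379 × 3959 ≈ 5461 mi, so the target fraction is f = 1000/5461 ≈ 0.183.
Interpolate at f ≈ 0.183 with slerp weights a = sin((1−f)δ)/sin δ ≈ 0.920, b = sin(fδ)/sin δ ≈ 0.255.
p = a·p₁ + b·p₂ ≈ (0.654, 0.239, -0.717); φ = arcsin(p_z) ≈ -45.85°, λ = atan2(p_y, p_x) ≈ 20.11°.

≈ lat -45.8°, lon 20.1°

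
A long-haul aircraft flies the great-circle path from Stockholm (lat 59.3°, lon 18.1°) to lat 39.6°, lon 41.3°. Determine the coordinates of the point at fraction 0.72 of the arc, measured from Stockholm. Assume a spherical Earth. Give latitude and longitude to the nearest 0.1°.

≈ lat 45.5°, lon 36.6°

Convert each endpoint to a unit vector on the sphere (x = cos φ cos λ, y = cos φ sin λ, z = sin φ).
The central angle between the endpoints is δ = arccos(p₁·p₂) ≈ 0.428 rad (24.5°).
Interpolate at f = 0.72 with slerp weights a = sin((1−f)δ)/sin δ ≈ 0.288, b = sin(fδ)/sin δ ≈ 0.731.
p = a·p₁ + b·p₂ ≈ (0.563, 0.417, 0.714); φ = arcsin(p_z) ≈ 45.52°, λ = atan2(p_y, p_x) ≈ 36.56°.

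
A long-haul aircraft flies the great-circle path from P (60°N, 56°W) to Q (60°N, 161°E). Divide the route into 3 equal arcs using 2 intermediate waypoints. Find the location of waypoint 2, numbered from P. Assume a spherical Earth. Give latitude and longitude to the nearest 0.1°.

≈ (76.0°N, 170.2°W)

Write both endpoints as unit vectors p₁, p₂ with components (cos φ cos λ, cos φ sin λ, sin φ).
The central angle between the endpoints is δ = arccos(p₁·p₂) ≈ 0.988 rad (56.6°).
Interpolate at f = 2/3 with slerp weights a = sin((1−f)δ)/sin δ ≈ 0.387, b = sin(fδ)/sin δ ≈ 0.733.
p = a·p₁ + b·p₂ ≈ (-0.238, -0.041, 0.970); φ = arcsin(p_z) ≈ 76.01°, λ = atan2(p_y, p_x) ≈ -170.18°.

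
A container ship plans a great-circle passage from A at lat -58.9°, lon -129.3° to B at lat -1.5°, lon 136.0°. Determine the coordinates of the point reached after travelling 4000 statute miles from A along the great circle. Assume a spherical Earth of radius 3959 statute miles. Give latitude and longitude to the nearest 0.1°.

≈ lat -29.5°, lon 154.9°

From cos δ = sin φ₁ sin φ₂ + cos φ₁ cos φ₂ cos Δλ, the central angle is δ ≈ 1.591 rad (91.1°). The total great-circle distance is δ·R ≈ 1.591 × 3959 ≈ 6298 mi, so the target fraction is f = 4000/6298 ≈ 0.635.
Interpolate at f ≈ 0.635 with slerp weights a = sin((1−f)δ)/sin δ ≈ 0.548, b = sin(fδ)/sin δ ≈ 0.847.
p = a·p₁ + b·p₂ ≈ (-0.789, 0.369, -0.492); φ = arcsin(p_z) ≈ -29.46°, λ = atan2(p_y, p_x) ≈ 154.92°.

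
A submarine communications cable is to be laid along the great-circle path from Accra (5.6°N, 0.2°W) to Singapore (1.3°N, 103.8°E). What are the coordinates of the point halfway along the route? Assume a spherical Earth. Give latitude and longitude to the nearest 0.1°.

Convert each endpoint to a unit vector on the sphere (x = cos φ cos λ, y = cos φ sin λ, z = sin φ).
The central angle between the endpoints is δ = arccos(p₁·p₂) ≈ 1.812 rad (103.8°).
Interpolate at f = 1/2 with slerp weights a = sin((1−f)δ)/sin δ ≈ 0.810, b = sin(fδ)/sin δ ≈ 0.810.
p = a·p₁ + b·p₂ ≈ (0.613, 0.784, 0.097); φ = arcsin(p_z) ≈ 5.59°, λ = atan2(p_y, p_x) ≈ 51.97°.

≈ 5.6°N, 52.0°E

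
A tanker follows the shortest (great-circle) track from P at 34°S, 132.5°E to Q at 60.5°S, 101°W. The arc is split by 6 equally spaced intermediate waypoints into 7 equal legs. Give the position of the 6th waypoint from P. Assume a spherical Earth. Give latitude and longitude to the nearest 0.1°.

Write both endpoints as unit vectors p₁, p₂ with components (cos φ cos λ, cos φ sin λ, sin φ).
The central angle between the endpoints is δ = arccos(p₁·p₂) ≈ 1.324 rad (75.9°).
Interpolate at f = 6/7 with slerp weights a = sin((1−f)δ)/sin δ ≈ 0.194, b = sin(fδ)/sin δ ≈ 0.935.
p = a·p₁ + b·p₂ ≈ (-0.196, -0.333, -0.922); φ = arcsin(p_z) ≈ -67.24°, λ = atan2(p_y, p_x) ≈ -120.51°.

≈ 67.2°S, 120.5°W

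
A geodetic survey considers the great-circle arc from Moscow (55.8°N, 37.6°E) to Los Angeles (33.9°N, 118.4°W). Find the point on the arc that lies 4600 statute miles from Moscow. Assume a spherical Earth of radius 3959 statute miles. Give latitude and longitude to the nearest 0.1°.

≈ (54.5°N, 110.1°W)

Write both endpoints as unit vectors p₁, p₂ with components (cos φ cos λ, cos φ sin λ, sin φ).
The central angle between the endpoints is δ = arccos(p₁·p₂) ≈ 1.536 rad (88.0°). The total great-circle distance is δ·R ≈ 1.536 × 3959 ≈ 6080 mi, so the target fraction is f = 4600/6080 ≈ 0.757.
Interpolate at f ≈ 0.757 with slerp weights a = sin((1−f)δ)/sin δ ≈ 0.365, b = sin(fδ)/sin δ ≈ 0.918.
p = a·p₁ + b·p₂ ≈ (-0.200, -0.545, 0.814); φ = arcsin(p_z) ≈ 54.51°, λ = atan2(p_y, p_x) ≈ -110.13°.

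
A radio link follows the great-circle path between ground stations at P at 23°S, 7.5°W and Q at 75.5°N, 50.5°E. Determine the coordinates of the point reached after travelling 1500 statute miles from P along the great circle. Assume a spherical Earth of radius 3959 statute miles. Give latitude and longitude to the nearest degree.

≈ 2°S, 3°W

From cos δ = sin φ₁ sin φ₂ + cos φ₁ cos φ₂ cos Δλ, the central angle is δ ≈ 1.830 rad (104.8°). The total great-circle distance is δ·R ≈ 1.830 × 3959 ≈ 7244 mi, so the target fraction is f = 1500/7244 ≈ 0.207.
Interpolate at f ≈ 0.207 with slerp weights a = sin((1−f)δ)/sin δ ≈ 1.027, b = sin(fδ)/sin δ ≈ 0.383.
p = a·p₁ + b·p₂ ≈ (0.998, -0.049, -0.031); φ = arcsin(p_z) ≈ -1.77°, λ = atan2(p_y, p_x) ≈ -2.84°.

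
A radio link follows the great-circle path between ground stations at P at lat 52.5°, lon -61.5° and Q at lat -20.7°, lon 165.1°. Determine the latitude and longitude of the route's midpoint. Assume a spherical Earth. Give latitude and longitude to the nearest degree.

≈ lat 33°, lon -154°

Convert each endpoint to a unit vector on the sphere (x = cos φ cos λ, y = cos φ sin λ, z = sin φ).
The central angle between the endpoints is δ = arccos(p₁·p₂) ≈ 2.307 rad (132.2°).
Interpolate at f = 1/2 with slerp weights a = sin((1−f)δ)/sin δ ≈ 1.234, b = sin(fδ)/sin δ ≈ 1.234.
p = a·p₁ + b·p₂ ≈ (-0.757, -0.363, 0.543); φ = arcsin(p_z) ≈ 32.88°, λ = atan2(p_y, p_x) ≈ -154.36°.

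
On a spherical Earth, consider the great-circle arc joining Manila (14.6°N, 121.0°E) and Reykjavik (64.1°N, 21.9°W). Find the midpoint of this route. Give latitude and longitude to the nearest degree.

≈ 60°N, 98°E

Write both endpoints as unit vectors p₁, p₂ with components (cos φ cos λ, cos φ sin λ, sin φ).
The central angle between the endpoints is δ = arccos(p₁·p₂) ≈ 1.681 rad (96.3°).
Interpolate at f = 1/2 with slerp weights a = sin((1−f)δ)/sin δ ≈ 0.750, b = sin(fδ)/sin δ ≈ 0.750.
p = a·p₁ + b·p₂ ≈ (-0.070, 0.500, 0.863); φ = arcsin(p_z) ≈ 59.70°, λ = atan2(p_y, p_x) ≈ 97.95°.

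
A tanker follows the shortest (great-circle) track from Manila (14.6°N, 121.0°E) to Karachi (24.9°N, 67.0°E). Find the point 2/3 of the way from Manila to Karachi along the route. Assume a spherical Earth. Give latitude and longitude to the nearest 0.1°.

≈ 23.5°N, 85.8°E

Convert each endpoint to a unit vector on the sphere (x = cos φ cos λ, y = cos φ sin λ, z = sin φ).
The central angle between the endpoints is δ = arccos(p₁·p₂) ≈ 0.899 rad (51.5°).
Interpolate at f = 2/3 with slerp weights a = sin((1−f)δ)/sin δ ≈ 0.377, b = sin(fδ)/sin δ ≈ 0.721.
p = a·p₁ + b·p₂ ≈ (0.067, 0.915, 0.399); φ = arcsin(p_z) ≈ 23.49°, λ = atan2(p_y, p_x) ≈ 85.78°.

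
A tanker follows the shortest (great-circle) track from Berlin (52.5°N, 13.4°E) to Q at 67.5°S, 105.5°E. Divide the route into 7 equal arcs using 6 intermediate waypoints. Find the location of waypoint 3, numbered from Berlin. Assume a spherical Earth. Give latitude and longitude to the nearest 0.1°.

From cos δ = sin φ₁ sin φ₂ + cos φ₁ cos φ₂ cos Δλ, the central angle is δ ≈ 2.406 rad (137.9°).
Interpolate at f = 3/7 with slerp weights a = sin((1−f)δ)/sin δ ≈ 1.462, b = sin(fδ)/sin δ ≈ 1.279.
p = a·p₁ + b·p₂ ≈ (0.735, 0.678, -0.021); φ = arcsin(p_z) ≈ -1.23°, λ = atan2(p_y, p_x) ≈ 42.68°.

≈ 1.2°S, 42.7°E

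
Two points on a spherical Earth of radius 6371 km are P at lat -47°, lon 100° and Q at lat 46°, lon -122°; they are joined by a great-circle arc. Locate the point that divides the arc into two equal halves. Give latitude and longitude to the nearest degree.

≈ lat -1°, lon 170°

Write both endpoints as unit vectors p₁, p₂ with components (cos φ cos λ, cos φ sin λ, sin φ).
The central angle between the endpoints is δ = arccos(p₁·p₂) ≈ 2.643 rad (151.4°).
Interpolate at f = 1/2 with slerp weights a = sin((1−f)δ)/sin δ ≈ 2.026, b = sin(fδ)/sin δ ≈ 2.026.
p = a·p₁ + b·p₂ ≈ (-0.986, 0.167, -0.024); φ = arcsin(p_z) ≈ -1.39°, λ = atan2(p_y, p_x) ≈ 170.37°.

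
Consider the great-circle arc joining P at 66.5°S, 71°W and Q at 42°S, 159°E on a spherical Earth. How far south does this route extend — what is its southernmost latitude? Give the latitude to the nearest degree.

≈ 75°S

The great circle lies in the plane with unit normal n̂ = (p₁ × p₂)/|p₁ × p₂|.
Here n̂_z ≈ -0.251; the vertex latitude is φ_max = arccos|n̂_z| ≈ 75.5°.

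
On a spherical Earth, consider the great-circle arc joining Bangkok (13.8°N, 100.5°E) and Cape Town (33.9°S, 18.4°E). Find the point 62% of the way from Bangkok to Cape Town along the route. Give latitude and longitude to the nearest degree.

From cos δ = sin φ₁ sin φ₂ + cos φ₁ cos φ₂ cos Δλ, the central angle is δ ≈ 1.593 rad (91.3°).
Interpolate at f = 0.62 with slerp weights a = sin((1−f)δ)/sin δ ≈ 0.569, b = sin(fδ)/sin δ ≈ 0.835.
p = a·p₁ + b·p₂ ≈ (0.557, 0.762, -0.330); φ = arcsin(p_z) ≈ -19.26°, λ = atan2(p_y, p_x) ≈ 53.85°.

≈ (19°S, 54°E)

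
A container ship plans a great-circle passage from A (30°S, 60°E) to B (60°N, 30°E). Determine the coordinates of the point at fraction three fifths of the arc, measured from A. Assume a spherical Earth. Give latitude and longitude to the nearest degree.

≈ (25°N, 47°E)

The haversine formula gives a central angle δ ≈ 1.629 rad (93.3°) between the endpoints.
Interpolate at f = 3/5 with slerp weights a = sin((1−f)δ)/sin δ ≈ 0.607, b = sin(fδ)/sin δ ≈ 0.830.
p = a·p₁ + b·p₂ ≈ (0.623, 0.663, 0.415); φ = arcsin(p_z) ≈ 24.55°, λ = atan2(p_y, p_x) ≈ 46.81°.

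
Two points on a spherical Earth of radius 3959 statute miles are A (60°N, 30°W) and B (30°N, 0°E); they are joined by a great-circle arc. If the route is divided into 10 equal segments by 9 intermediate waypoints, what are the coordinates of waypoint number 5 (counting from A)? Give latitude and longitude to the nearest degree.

Write both endpoints as unit vectors p₁, p₂ with components (cos φ cos λ, cos φ sin λ, sin φ).
The central angle between the endpoints is δ = arccos(p₁·p₂) ≈ 0.630 rad (36.1°).
Interpolate at f = 5/10 with slerp weights a = sin((1−f)δ)/sin δ ≈ 0.526, b = sin(fδ)/sin δ ≈ 0.526.
p = a·p₁ + b·p₂ ≈ (0.683, -0.131, 0.718); φ = arcsin(p_z) ≈ 45.92°, λ = atan2(p_y, p_x) ≈ -10.89°.

≈ (46°N, 11°W)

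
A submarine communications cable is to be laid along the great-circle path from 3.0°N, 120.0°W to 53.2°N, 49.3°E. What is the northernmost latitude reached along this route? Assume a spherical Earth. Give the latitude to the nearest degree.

≈ 82°N

The great circle lies in the plane with unit normal n̂ = (p₁ × p₂)/|p₁ × p₂|.
Here n̂_z ≈ +0.133; the vertex latitude is φ_max = arccos|n̂_z| ≈ 82.4°.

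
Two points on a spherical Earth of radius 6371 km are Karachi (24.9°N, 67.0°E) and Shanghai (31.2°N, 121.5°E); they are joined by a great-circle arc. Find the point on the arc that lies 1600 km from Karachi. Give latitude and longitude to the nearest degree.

≈ 29°N, 82°E

Convert each endpoint to a unit vector on the sphere (x = cos φ cos λ, y = cos φ sin λ, z = sin φ).
The central angle between the endpoints is δ = arccos(p₁·p₂) ≈ 0.838 rad (48.0°). The total great-circle distance is δ·R ≈ 0.838 × 6371 ≈ 5341 km, so the target fraction is f = 1600/5341 ≈ 0.300.
Interpolate at f ≈ 0.300 with slerp weights a = sin((1−f)δ)/sin δ ≈ 0.745, b = sin(fδ)/sin δ ≈ 0.334.
p = a·p₁ + b·p₂ ≈ (0.115, 0.866, 0.487); φ = arcsin(p_z) ≈ 29.13°, λ = atan2(p_y, p_x) ≈ 82.45°.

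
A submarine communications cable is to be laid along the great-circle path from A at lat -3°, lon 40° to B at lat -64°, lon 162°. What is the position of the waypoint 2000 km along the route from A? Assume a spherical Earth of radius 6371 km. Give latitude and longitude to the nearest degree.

≈ lat -20°, lon 47°

The haversine formula gives a central angle δ ≈ 1.757 rad (100.7°) between the endpoints. The total great-circle distance is δ·R ≈ 1.757 × 6371 ≈ 11193 km, so the target fraction is f = 2000/11193 ≈ 0.179.
Interpolate at f ≈ 0.179 with slerp weights a = sin((1−f)δ)/sin δ ≈ 1.009, b = sin(fδ)/sin δ ≈ 0.314.
p = a·p₁ + b·p₂ ≈ (0.641, 0.690, -0.335); φ = arcsin(p_z) ≈ -19.59°, λ = atan2(p_y, p_x) ≈ 47.12°.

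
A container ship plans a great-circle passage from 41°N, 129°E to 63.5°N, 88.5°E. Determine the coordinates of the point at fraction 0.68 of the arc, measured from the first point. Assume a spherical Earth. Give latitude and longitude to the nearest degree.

Convert each endpoint to a unit vector on the sphere (x = cos φ cos λ, y = cos φ sin λ, z = sin φ).
The central angle between the endpoints is δ = arccos(p₁·p₂) ≈ 0.568 rad (32.5°).
Interpolate at f = 0.68 with slerp weights a = sin((1−f)δ)/sin δ ≈ 0.336, b = sin(fδ)/sin δ ≈ 0.700.
p = a·p₁ + b·p₂ ≈ (-0.151, 0.509, 0.847); φ = arcsin(p_z) ≈ 57.90°, λ = atan2(p_y, p_x) ≈ 106.55°.

≈ 58°N, 107°E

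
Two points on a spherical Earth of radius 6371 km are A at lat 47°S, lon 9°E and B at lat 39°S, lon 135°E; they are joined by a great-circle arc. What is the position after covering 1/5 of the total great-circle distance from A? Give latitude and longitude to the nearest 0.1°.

Convert each endpoint to a unit vector on the sphere (x = cos φ cos λ, y = cos φ sin λ, z = sin φ).
The central angle between the endpoints is δ = arccos(p₁·p₂) ≈ 1.422 rad (81.4°).
Interpolate at f = 1/5 with slerp weights a = sin((1−f)δ)/sin δ ≈ 0.918, b = sin(fδ)/sin δ ≈ 0.284.
p = a·p₁ + b·p₂ ≈ (0.462, 0.254, -0.850); φ = arcsin(p_z) ≈ -58.17°, λ = atan2(p_y, p_x) ≈ 28.77°.

≈ lat 58.2°S, lon 28.8°E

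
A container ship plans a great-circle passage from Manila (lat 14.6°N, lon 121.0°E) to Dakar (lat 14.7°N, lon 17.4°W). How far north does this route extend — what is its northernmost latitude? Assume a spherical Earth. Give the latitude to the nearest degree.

The great circle lies in the plane with unit normal n̂ = (p₁ × p₂)/|p₁ × p₂|.
Here n̂_z ≈ -0.805; the vertex latitude is φ_max = arccos|n̂_z| ≈ 36.4°.
Check via Clairaut: cos φ_max = |cos φ₁| · sin C = cos(14.6°)·sin(56.3°) ≈ 0.805, again giving ≈ 36.4°.

≈ 36°N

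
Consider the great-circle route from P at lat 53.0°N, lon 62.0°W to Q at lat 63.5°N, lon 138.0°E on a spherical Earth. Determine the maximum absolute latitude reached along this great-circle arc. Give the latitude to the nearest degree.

≈ 84°N

The great circle lies in the plane with unit normal n̂ = (p₁ × p₂)/|p₁ × p₂|.
Here n̂_z ≈ -0.104; the vertex latitude is φ_max = arccos|n̂_z| ≈ 84.1°.
Check via Clairaut: cos φ_max = |cos φ₁| · sin C = cos(53.0°)·sin(9.9°) ≈ 0.104, again giving ≈ 84.1°.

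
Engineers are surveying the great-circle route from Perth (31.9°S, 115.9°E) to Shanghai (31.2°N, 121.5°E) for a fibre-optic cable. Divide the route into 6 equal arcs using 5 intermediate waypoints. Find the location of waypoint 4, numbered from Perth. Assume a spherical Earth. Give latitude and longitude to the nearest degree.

From cos δ = sin φ₁ sin φ₂ + cos φ₁ cos φ₂ cos Δλ, the central angle is δ ≈ 1.105 rad (63.3°).
Interpolate at f = 4/6 with slerp weights a = sin((1−f)δ)/sin δ ≈ 0.403, b = sin(fδ)/sin δ ≈ 0.752.
p = a·p₁ + b·p₂ ≈ (-0.486, 0.856, 0.177); φ = arcsin(p_z) ≈ 10.17°, λ = atan2(p_y, p_x) ≈ 119.56°.

≈ 10°N, 120°E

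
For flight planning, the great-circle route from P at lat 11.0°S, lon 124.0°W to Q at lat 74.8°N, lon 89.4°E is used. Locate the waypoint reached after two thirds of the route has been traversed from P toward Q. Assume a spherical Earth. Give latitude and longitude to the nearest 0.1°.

≈ lat 63.1°N, lon 143.7°W

Convert each endpoint to a unit vector on the sphere (x = cos φ cos λ, y = cos φ sin λ, z = sin φ).
The central angle between the endpoints is δ = arccos(p₁·p₂) ≈ 1.981 rad (113.5°).
Interpolate at f = 2/3 with slerp weights a = sin((1−f)δ)/sin δ ≈ 0.669, b = sin(fδ)/sin δ ≈ 1.057.
p = a·p₁ + b·p₂ ≈ (-0.364, -0.267, 0.892); φ = arcsin(p_z) ≈ 63.13°, λ = atan2(p_y, p_x) ≈ -143.72°.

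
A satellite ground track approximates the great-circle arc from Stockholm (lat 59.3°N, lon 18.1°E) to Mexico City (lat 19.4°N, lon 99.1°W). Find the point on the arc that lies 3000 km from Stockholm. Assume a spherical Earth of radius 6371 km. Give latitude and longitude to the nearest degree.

Write both endpoints as unit vectors p₁, p₂ with components (cos φ cos λ, cos φ sin λ, sin φ).
The central angle between the endpoints is δ = arccos(p₁·p₂) ≈ 1.505 rad (86.2°). The total great-circle distance is δ·R ≈ 1.505 × 6371 ≈ 9590 km, so the target fraction is f = 3000/9590 ≈ 0.313.
Interpolate at f ≈ 0.313 with slerp weights a = sin((1−f)δ)/sin δ ≈ 0.861, b = sin(fδ)/sin δ ≈ 0.455.
p = a·p₁ + b·p₂ ≈ (0.350, -0.287, 0.892); φ = arcsin(p_z) ≈ 63.09°, λ = atan2(p_y, p_x) ≈ -39.32°.

≈ lat 63°N, lon 39°W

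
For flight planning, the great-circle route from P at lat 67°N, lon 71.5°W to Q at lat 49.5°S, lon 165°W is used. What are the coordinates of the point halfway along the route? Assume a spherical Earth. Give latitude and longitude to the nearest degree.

≈ lat 12°N, lon 133°W

Write both endpoints as unit vectors p₁, p₂ with components (cos φ cos λ, cos φ sin λ, sin φ).
The central angle between the endpoints is δ = arccos(p₁·p₂) ≈ 2.368 rad (135.7°).
Interpolate at f = 1/2 with slerp weights a = sin((1−f)δ)/sin δ ≈ 1.326, b = sin(fδ)/sin δ ≈ 1.326.
p = a·p₁ + b·p₂ ≈ (-0.667, -0.714, 0.212); φ = arcsin(p_z) ≈ 12.25°, λ = atan2(p_y, p_x) ≈ -133.06°.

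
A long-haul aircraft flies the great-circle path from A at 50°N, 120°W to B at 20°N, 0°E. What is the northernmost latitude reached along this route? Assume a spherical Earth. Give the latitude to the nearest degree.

≈ 58°N

The great circle lies in the plane with unit normal n̂ = (p₁ × p₂)/|p₁ × p₂|.
Here n̂_z ≈ +0.524; the vertex latitude is φ_max = arccos|n̂_z| ≈ 58.4°.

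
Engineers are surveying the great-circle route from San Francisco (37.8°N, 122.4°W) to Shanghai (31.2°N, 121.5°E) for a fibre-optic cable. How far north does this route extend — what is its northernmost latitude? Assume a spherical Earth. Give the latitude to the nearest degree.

≈ 53°N

The great circle lies in the plane with unit normal n̂ = (p₁ × p₂)/|p₁ × p₂|.
Here n̂_z ≈ -0.607; the vertex latitude is φ_max = arccos|n̂_z| ≈ 52.6°.
Check via Clairaut: cos φ_max = |cos φ₁| · sin C = cos(37.8°)·sin(50.2°) ≈ 0.607, again giving ≈ 52.6°.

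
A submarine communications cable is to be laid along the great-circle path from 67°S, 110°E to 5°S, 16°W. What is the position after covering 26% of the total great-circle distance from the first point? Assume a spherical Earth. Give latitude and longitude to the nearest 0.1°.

Convert each endpoint to a unit vector on the sphere (x = cos φ cos λ, y = cos φ sin λ, z = sin φ).
The central angle between the endpoints is δ = arccos(p₁·p₂) ≈ 1.720 rad (98.5°).
Interpolate at f = 0.26 with slerp weights a = sin((1−f)δ)/sin δ ≈ 0.967, b = sin(fδ)/sin δ ≈ 0.437.
p = a·p₁ + b·p₂ ≈ (0.290, 0.235, -0.928); φ = arcsin(p_z) ≈ -68.11°, λ = atan2(p_y, p_x) ≈ 39.04°.

≈ 68.1°S, 39.0°E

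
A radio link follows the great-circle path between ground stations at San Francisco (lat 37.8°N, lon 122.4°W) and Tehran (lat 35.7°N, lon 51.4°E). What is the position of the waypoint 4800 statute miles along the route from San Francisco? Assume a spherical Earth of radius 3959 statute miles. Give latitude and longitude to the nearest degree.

≈ lat 72°N, lon 41°E

Convert each endpoint to a unit vector on the sphere (x = cos φ cos λ, y = cos φ sin λ, z = sin φ).
The central angle between the endpoints is δ = arccos(p₁·p₂) ≈ 1.855 rad (106.3°). The total great-circle distance is δ·R ≈ 1.855 × 3959 ≈ 7343 mi, so the target fraction is f = 4800/7343 ≈ 0.654.
Interpolate at f ≈ 0.654 with slerp weights a = sin((1−f)δ)/sin δ ≈ 0.624, b = sin(fδ)/sin δ ≈ 0.976.
p = a·p₁ + b·p₂ ≈ (0.230, 0.203, 0.952); φ = arcsin(p_z) ≈ 72.15°, λ = atan2(p_y, p_x) ≈ 41.40°.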